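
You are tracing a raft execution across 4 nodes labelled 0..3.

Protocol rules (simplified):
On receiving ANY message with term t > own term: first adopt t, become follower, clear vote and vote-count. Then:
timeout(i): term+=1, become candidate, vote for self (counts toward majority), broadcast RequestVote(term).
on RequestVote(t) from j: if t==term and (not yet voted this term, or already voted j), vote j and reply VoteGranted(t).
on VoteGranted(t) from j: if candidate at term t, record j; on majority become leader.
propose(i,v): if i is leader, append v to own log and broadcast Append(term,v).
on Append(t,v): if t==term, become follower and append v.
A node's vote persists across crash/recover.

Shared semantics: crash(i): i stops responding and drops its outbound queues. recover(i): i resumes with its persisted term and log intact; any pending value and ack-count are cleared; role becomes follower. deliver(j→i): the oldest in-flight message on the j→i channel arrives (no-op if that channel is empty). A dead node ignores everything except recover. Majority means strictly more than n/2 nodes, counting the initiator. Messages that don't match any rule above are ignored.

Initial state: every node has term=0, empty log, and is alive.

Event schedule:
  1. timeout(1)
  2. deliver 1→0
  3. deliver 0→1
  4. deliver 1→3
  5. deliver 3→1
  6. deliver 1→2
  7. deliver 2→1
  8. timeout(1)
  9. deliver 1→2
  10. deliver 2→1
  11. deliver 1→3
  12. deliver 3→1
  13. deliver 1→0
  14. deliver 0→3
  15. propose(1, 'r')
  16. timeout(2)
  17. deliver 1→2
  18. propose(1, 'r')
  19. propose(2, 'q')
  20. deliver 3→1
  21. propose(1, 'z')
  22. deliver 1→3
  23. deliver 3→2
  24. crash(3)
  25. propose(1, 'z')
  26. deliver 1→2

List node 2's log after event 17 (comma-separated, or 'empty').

[1] timeout(1) → N1(cand t1 [-])
[2] deliver 1→0 → N0(foll t1 [-])
[3] deliver 0→1 → ∅
[4] deliver 1→3 → N3(foll t1 [-])
[5] deliver 3→1 → N1(lead t1 [-])
[6] deliver 1→2 → N2(foll t1 [-])
[7] deliver 2→1 → ∅
[8] timeout(1) → N1(cand t2 [-])
[9] deliver 1→2 → N2(foll t2 [-])
[10] deliver 2→1 → ∅
[11] deliver 1→3 → N3(foll t2 [-])
[12] deliver 3→1 → N1(lead t2 [-])
[13] deliver 1→0 → N0(foll t2 [-])
[14] deliver 0→3 → ∅
[15] propose(1,'r') → N1(lead t2 [r])
[16] timeout(2) → N2(cand t3 [-])
[17] deliver 1→2 → ∅

empty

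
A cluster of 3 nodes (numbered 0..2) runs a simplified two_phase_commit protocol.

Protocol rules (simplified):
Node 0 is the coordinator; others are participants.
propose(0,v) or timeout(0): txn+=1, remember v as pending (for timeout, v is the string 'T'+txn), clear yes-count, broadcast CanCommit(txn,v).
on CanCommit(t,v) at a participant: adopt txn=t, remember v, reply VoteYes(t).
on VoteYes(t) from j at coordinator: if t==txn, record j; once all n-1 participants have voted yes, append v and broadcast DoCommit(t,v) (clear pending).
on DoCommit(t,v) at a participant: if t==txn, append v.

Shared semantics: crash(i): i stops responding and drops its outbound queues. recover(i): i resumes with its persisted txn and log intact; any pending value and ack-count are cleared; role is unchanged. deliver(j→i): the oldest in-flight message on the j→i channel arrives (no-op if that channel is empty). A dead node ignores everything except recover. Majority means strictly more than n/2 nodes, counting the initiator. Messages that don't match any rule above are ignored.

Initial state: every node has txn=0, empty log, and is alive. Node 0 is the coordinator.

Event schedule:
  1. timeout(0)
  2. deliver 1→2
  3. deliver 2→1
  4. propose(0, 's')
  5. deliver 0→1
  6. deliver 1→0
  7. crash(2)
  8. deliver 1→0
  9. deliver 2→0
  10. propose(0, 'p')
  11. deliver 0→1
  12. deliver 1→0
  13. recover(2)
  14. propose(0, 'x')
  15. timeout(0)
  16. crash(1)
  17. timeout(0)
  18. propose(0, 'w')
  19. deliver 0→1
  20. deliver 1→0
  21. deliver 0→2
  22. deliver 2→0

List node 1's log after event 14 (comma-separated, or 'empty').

empty

1. timeout(0):  <0:coor t1 ->
2. deliver 1→2:  nop
3. deliver 2→1:  nop
4. propose(0,'s'):  <0:coor t2 ->
5. deliver 0→1:  <1:part t1 ->
6. deliver 1→0:  nop
7. crash(2):  <2:✗part t0 ->
8. deliver 1→0:  nop
9. deliver 2→0:  nop
10. propose(0,'p'):  <0:coor t3 ->
11. deliver 0→1:  <1:part t2 ->
12. deliver 1→0:  nop
13. recover(2):  <2:part t0 ->
14. propose(0,'x'):  <0:coor t4 ->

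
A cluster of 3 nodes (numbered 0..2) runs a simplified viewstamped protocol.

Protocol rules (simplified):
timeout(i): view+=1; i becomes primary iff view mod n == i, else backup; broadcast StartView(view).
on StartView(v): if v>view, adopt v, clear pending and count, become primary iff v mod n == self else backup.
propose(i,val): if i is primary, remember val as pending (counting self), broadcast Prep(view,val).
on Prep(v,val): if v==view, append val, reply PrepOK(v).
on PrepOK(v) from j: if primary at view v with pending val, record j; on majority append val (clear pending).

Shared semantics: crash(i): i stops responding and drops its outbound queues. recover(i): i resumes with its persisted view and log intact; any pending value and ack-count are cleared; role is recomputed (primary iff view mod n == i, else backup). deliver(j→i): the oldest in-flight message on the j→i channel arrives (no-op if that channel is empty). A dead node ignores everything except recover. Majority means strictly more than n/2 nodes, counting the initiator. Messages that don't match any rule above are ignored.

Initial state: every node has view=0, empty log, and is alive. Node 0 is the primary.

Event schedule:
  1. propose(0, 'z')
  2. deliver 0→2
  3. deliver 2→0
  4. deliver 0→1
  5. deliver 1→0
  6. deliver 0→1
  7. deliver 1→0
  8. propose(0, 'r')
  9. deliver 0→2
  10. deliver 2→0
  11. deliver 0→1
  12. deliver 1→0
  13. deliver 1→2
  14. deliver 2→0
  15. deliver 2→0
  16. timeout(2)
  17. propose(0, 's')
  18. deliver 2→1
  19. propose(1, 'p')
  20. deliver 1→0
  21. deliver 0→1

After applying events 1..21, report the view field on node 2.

1

after 1 — propose(0,'z'): ·
after 2 — deliver 0→2: n2:back/v0/[z]
after 3 — deliver 2→0: n0:prim/v0/[z]
after 4 — deliver 0→1: n1:back/v0/[z]
after 5 — deliver 1→0: ·
after 6 — deliver 0→1: ·
after 7 — deliver 1→0: ·
after 8 — propose(0,'r'): ·
after 9 — deliver 0→2: n2:back/v0/[z,r]
after 10 — deliver 2→0: n0:prim/v0/[z,r]
after 11 — deliver 0→1: n1:back/v0/[z,r]
after 12 — deliver 1→0: ·
after 13 — deliver 1→2: ·
after 14 — deliver 2→0: ·
after 15 — deliver 2→0: ·
after 16 — timeout(2): n2:back/v1/[z,r]
after 17 — propose(0,'s'): ·
after 18 — deliver 2→1: n1:prim/v1/[z,r]
after 19 — propose(1,'p'): ·
after 20 — deliver 1→0: ·
after 21 — deliver 0→1: ·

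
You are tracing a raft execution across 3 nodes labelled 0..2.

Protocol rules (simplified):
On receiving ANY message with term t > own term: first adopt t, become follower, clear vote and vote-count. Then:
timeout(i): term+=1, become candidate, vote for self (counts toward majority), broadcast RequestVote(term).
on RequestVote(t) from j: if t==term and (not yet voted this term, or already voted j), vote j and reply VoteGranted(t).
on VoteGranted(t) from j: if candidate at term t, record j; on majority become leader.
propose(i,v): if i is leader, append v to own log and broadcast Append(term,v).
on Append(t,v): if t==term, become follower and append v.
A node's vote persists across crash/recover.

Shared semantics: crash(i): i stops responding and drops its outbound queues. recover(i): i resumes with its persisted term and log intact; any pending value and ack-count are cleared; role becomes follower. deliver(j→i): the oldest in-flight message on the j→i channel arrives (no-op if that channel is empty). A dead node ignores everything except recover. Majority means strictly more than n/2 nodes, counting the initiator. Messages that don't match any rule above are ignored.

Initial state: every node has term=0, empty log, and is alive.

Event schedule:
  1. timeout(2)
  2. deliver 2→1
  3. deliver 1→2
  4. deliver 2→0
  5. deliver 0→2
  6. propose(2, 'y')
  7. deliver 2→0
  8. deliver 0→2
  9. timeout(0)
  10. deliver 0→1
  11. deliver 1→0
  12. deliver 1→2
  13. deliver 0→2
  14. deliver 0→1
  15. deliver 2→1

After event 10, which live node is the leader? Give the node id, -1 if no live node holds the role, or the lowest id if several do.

2

e1 timeout(2): 2[cand,t=1,-]
e2 deliver 2→1: 1[foll,t=1,-]
e3 deliver 1→2: 2[lead,t=1,-]
e4 deliver 2→0: 0[foll,t=1,-]
e5 deliver 0→2: ·
e6 propose(2,'y'): 2[lead,t=1,y]
e7 deliver 2→0: 0[foll,t=1,y]
e8 deliver 0→2: ·
e9 timeout(0): 0[cand,t=2,y]
e10 deliver 0→1: 1[foll,t=2,-]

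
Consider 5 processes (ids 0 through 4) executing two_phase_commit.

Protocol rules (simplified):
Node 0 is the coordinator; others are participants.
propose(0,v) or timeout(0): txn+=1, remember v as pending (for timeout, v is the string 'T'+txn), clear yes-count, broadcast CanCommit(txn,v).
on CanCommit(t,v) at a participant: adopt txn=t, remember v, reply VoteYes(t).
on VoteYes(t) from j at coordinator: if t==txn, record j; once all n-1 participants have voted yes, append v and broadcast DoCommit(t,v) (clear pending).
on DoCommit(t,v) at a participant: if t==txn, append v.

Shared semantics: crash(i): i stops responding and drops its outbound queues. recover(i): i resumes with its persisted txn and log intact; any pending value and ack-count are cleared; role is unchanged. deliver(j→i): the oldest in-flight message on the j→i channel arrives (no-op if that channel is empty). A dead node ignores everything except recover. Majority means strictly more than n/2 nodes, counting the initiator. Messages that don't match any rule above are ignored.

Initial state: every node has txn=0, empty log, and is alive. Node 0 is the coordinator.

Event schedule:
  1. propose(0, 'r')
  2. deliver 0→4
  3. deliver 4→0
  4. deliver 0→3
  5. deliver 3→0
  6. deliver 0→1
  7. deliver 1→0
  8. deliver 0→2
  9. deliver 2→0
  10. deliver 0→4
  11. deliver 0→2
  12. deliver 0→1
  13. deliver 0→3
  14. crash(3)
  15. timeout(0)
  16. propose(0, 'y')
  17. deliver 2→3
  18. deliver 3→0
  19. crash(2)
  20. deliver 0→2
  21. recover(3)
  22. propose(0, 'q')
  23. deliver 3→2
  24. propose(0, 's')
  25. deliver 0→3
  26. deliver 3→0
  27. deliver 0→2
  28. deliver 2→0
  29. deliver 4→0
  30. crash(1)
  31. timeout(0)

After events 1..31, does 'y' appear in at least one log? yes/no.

no

after 1 — propose(0,'r'): n0:coor/t1/[-]
after 2 — deliver 0→4: n4:part/t1/[-]
after 3 — deliver 4→0: ·
after 4 — deliver 0→3: n3:part/t1/[-]
after 5 — deliver 3→0: ·
after 6 — deliver 0→1: n1:part/t1/[-]
after 7 — deliver 1→0: ·
after 8 — deliver 0→2: n2:part/t1/[-]
after 9 — deliver 2→0: n0:coor/t1/[r]
after 10 — deliver 0→4: n4:part/t1/[r]
after 11 — deliver 0→2: n2:part/t1/[r]
after 12 — deliver 0→1: n1:part/t1/[r]
after 13 — deliver 0→3: n3:part/t1/[r]
after 14 — crash(3): n3:✗part/t1/[r]
after 15 — timeout(0): n0:coor/t2/[r]
after 16 — propose(0,'y'): n0:coor/t3/[r]
after 17 — deliver 2→3: ·
after 18 — deliver 3→0: ·
after 19 — crash(2): n2:✗part/t1/[r]
after 20 — deliver 0→2: ·
after 21 — recover(3): n3:part/t1/[r]
after 22 — propose(0,'q'): n0:coor/t4/[r]
after 23 — deliver 3→2: ·
after 24 — propose(0,'s'): n0:coor/t5/[r]
after 25 — deliver 0→3: n3:part/t2/[r]
after 26 — deliver 3→0: ·
after 27 — deliver 0→2: ·
after 28 — deliver 2→0: ·
after 29 — deliver 4→0: ·
after 30 — crash(1): n1:✗part/t1/[r]
after 31 — timeout(0): n0:coor/t6/[r]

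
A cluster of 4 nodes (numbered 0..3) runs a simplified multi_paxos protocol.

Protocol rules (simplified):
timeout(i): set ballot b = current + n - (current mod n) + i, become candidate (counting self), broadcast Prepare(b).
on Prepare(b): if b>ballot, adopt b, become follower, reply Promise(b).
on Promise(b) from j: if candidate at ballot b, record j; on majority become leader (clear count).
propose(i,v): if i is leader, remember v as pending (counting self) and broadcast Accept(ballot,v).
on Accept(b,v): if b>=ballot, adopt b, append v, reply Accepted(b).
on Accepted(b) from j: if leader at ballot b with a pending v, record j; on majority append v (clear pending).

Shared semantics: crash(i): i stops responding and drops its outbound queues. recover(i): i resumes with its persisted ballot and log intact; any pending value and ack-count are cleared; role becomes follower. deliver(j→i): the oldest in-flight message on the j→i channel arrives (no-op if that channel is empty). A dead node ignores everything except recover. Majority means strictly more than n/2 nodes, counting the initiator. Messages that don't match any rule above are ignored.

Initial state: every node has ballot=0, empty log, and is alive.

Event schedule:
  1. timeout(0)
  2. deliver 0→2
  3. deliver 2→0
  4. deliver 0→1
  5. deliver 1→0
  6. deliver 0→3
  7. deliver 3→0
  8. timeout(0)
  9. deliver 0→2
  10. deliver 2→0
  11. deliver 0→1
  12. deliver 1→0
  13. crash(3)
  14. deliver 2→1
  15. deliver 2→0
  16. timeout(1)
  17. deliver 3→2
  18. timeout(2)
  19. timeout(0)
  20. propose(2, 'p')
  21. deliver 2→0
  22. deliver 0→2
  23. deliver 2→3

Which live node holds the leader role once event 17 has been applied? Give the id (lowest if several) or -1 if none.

0

e1 timeout(0): 0[cand,b=4,-]
e2 deliver 0→2: 2[foll,b=4,-]
e3 deliver 2→0: ·
e4 deliver 0→1: 1[foll,b=4,-]
e5 deliver 1→0: 0[lead,b=4,-]
e6 deliver 0→3: 3[foll,b=4,-]
e7 deliver 3→0: ·
e8 timeout(0): 0[cand,b=8,-]
e9 deliver 0→2: 2[foll,b=8,-]
e10 deliver 2→0: ·
e11 deliver 0→1: 1[foll,b=8,-]
e12 deliver 1→0: 0[lead,b=8,-]
e13 crash(3): 3[✗foll,b=4,-]
e14 deliver 2→1: ·
e15 deliver 2→0: ·
e16 timeout(1): 1[cand,b=13,-]
e17 deliver 3→2: ·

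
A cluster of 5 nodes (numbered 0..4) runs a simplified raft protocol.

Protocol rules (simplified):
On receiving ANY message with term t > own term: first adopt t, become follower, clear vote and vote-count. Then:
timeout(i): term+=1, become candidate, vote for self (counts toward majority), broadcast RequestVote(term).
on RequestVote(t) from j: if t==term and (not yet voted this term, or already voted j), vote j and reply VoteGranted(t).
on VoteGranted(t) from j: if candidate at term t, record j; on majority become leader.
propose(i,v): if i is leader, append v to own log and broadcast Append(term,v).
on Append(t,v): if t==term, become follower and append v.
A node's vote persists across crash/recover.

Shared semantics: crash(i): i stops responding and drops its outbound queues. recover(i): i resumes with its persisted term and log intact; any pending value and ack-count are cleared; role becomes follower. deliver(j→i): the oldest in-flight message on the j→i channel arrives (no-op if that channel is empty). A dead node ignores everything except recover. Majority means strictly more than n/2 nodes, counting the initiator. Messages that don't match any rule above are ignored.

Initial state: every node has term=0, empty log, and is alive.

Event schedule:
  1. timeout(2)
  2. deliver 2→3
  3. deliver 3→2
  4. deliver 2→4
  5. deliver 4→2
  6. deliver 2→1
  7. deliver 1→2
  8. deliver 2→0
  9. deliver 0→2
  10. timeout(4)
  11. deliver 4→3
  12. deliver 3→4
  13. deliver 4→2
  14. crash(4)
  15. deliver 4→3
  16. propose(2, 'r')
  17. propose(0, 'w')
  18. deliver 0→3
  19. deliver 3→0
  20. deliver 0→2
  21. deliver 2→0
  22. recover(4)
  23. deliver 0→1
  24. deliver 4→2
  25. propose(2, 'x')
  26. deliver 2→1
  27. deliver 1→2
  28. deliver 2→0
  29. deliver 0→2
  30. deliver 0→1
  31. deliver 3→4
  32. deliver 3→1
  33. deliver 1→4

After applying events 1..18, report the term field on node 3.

2

[1] timeout(2) → N2(cand t1 [-])
[2] deliver 2→3 → N3(foll t1 [-])
[3] deliver 3→2 → ∅
[4] deliver 2→4 → N4(foll t1 [-])
[5] deliver 4→2 → N2(lead t1 [-])
[6] deliver 2→1 → N1(foll t1 [-])
[7] deliver 1→2 → ∅
[8] deliver 2→0 → N0(foll t1 [-])
[9] deliver 0→2 → ∅
[10] timeout(4) → N4(cand t2 [-])
[11] deliver 4→3 → N3(foll t2 [-])
[12] deliver 3→4 → ∅
[13] deliver 4→2 → N2(foll t2 [-])
[14] crash(4) → N4(✗cand t2 [-])
[15] deliver 4→3 → ∅
[16] propose(2,'r') → ∅
[17] propose(0,'w') → ∅
[18] deliver 0→3 → ∅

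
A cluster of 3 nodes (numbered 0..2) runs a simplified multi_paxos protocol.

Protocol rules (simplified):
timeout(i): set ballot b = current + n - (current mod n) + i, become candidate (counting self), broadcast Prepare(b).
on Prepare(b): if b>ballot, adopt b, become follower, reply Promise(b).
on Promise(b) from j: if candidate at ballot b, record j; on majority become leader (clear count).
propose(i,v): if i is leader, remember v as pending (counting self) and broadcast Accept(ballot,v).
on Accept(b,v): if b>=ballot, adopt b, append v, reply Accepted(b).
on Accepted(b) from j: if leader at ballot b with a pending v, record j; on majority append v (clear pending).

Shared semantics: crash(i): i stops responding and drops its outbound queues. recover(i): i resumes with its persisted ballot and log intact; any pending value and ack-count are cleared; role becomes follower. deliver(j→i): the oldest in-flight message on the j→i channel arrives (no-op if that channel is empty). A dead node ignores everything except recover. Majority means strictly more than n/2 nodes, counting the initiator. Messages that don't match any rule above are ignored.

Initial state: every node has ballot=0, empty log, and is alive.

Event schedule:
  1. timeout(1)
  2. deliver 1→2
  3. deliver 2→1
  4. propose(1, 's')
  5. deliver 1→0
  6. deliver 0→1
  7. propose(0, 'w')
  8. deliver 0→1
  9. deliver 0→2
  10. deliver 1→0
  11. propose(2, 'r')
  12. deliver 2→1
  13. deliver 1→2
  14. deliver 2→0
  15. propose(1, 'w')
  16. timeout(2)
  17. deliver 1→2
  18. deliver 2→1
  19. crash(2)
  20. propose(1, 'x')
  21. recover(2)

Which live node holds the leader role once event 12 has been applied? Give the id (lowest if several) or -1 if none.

1. timeout(1):  <1:cand b4 ->
2. deliver 1→2:  <2:foll b4 ->
3. deliver 2→1:  <1:lead b4 ->
4. propose(1,'s'):  nop
5. deliver 1→0:  <0:foll b4 ->
6. deliver 0→1:  nop
7. propose(0,'w'):  nop
8. deliver 0→1:  nop
9. deliver 0→2:  nop
10. deliver 1→0:  <0:foll b4 s>
11. propose(2,'r'):  nop
12. deliver 2→1:  nop

1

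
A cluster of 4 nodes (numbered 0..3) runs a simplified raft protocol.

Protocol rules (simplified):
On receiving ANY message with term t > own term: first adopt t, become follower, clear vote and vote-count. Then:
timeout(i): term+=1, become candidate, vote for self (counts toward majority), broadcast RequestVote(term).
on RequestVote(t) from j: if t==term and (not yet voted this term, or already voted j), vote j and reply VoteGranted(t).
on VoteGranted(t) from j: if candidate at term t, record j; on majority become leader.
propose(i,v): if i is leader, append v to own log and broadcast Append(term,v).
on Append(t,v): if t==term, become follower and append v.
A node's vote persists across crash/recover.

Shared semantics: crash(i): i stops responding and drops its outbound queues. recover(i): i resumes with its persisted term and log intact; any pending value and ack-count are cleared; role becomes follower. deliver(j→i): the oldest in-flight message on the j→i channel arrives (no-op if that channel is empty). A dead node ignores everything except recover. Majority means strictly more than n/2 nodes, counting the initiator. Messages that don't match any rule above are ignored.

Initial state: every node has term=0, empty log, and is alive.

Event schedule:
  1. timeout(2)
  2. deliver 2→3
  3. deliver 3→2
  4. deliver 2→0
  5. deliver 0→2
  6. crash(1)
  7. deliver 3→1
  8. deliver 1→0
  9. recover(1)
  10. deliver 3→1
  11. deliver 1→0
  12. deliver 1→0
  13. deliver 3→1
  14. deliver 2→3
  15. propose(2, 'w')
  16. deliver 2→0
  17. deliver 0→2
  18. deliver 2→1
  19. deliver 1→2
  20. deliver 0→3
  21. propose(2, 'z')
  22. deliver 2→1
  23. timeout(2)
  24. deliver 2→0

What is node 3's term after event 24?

1. timeout(2):  <2:cand t1 ->
2. deliver 2→3:  <3:foll t1 ->
3. deliver 3→2:  nop
4. deliver 2→0:  <0:foll t1 ->
5. deliver 0→2:  <2:lead t1 ->
6. crash(1):  <1:✗foll t0 ->
7. deliver 3→1:  nop
8. deliver 1→0:  nop
9. recover(1):  <1:foll t0 ->
10. deliver 3→1:  nop
11. deliver 1→0:  nop
12. deliver 1→0:  nop
13. deliver 3→1:  nop
14. deliver 2→3:  nop
15. propose(2,'w'):  <2:lead t1 w>
16. deliver 2→0:  <0:foll t1 w>
17. deliver 0→2:  nop
18. deliver 2→1:  <1:foll t1 ->
19. deliver 1→2:  nop
20. deliver 0→3:  nop
21. propose(2,'z'):  <2:lead t1 w,z>
22. deliver 2→1:  <1:foll t1 w>
23. timeout(2):  <2:cand t2 w,z>
24. deliver 2→0:  <0:foll t1 w,z>

1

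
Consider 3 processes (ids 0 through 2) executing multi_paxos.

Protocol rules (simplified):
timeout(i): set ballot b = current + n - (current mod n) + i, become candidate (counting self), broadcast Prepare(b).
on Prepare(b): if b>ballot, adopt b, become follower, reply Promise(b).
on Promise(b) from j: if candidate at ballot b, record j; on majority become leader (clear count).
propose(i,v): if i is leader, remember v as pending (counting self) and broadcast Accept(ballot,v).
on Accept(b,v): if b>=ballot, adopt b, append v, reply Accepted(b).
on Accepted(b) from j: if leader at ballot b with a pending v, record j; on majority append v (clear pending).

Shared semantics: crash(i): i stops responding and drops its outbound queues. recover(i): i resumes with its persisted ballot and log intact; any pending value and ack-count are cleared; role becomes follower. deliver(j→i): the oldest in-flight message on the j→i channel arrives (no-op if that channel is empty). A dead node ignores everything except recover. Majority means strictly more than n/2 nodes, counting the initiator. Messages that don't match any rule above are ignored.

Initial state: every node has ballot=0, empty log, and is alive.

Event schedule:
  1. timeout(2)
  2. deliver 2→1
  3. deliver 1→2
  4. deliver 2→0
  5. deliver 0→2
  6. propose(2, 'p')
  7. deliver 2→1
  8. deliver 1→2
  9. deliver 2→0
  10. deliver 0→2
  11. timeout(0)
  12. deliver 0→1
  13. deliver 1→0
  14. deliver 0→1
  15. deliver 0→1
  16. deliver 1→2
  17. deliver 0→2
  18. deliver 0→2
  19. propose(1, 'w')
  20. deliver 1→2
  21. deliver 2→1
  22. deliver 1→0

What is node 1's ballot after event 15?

6

after 1 — timeout(2): n2:cand/b5/[-]
after 2 — deliver 2→1: n1:foll/b5/[-]
after 3 — deliver 1→2: n2:lead/b5/[-]
after 4 — deliver 2→0: n0:foll/b5/[-]
after 5 — deliver 0→2: ·
after 6 — propose(2,'p'): ·
after 7 — deliver 2→1: n1:foll/b5/[p]
after 8 — deliver 1→2: n2:lead/b5/[p]
after 9 — deliver 2→0: n0:foll/b5/[p]
after 10 — deliver 0→2: ·
after 11 — timeout(0): n0:cand/b6/[p]
after 12 — deliver 0→1: n1:foll/b6/[p]
after 13 — deliver 1→0: n0:lead/b6/[p]
after 14 — deliver 0→1: ·
after 15 — deliver 0→1: ·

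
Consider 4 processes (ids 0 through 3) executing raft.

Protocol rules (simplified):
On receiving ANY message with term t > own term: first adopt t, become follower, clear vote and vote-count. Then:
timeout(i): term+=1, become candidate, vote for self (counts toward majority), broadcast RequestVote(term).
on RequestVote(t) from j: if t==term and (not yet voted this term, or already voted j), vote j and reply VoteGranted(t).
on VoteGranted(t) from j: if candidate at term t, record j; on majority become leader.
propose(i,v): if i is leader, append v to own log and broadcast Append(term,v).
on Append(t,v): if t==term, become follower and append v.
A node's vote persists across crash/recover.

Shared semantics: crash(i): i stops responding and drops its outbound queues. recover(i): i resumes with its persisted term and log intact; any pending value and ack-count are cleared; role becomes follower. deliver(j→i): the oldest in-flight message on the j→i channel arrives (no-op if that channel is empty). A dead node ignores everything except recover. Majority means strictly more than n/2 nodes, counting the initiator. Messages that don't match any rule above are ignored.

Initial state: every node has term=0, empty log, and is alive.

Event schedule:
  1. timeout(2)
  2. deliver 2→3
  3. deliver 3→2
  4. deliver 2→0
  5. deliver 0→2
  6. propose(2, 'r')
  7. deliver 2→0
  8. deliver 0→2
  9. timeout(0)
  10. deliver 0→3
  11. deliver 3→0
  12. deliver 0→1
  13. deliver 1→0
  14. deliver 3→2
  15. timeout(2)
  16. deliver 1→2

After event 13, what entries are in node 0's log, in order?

r

e1 timeout(2): 2[cand,t=1,-]
e2 deliver 2→3: 3[foll,t=1,-]
e3 deliver 3→2: ·
e4 deliver 2→0: 0[foll,t=1,-]
e5 deliver 0→2: 2[lead,t=1,-]
e6 propose(2,'r'): 2[lead,t=1,r]
e7 deliver 2→0: 0[foll,t=1,r]
e8 deliver 0→2: ·
e9 timeout(0): 0[cand,t=2,r]
e10 deliver 0→3: 3[foll,t=2,-]
e11 deliver 3→0: ·
e12 deliver 0→1: 1[foll,t=2,-]
e13 deliver 1→0: 0[lead,t=2,r]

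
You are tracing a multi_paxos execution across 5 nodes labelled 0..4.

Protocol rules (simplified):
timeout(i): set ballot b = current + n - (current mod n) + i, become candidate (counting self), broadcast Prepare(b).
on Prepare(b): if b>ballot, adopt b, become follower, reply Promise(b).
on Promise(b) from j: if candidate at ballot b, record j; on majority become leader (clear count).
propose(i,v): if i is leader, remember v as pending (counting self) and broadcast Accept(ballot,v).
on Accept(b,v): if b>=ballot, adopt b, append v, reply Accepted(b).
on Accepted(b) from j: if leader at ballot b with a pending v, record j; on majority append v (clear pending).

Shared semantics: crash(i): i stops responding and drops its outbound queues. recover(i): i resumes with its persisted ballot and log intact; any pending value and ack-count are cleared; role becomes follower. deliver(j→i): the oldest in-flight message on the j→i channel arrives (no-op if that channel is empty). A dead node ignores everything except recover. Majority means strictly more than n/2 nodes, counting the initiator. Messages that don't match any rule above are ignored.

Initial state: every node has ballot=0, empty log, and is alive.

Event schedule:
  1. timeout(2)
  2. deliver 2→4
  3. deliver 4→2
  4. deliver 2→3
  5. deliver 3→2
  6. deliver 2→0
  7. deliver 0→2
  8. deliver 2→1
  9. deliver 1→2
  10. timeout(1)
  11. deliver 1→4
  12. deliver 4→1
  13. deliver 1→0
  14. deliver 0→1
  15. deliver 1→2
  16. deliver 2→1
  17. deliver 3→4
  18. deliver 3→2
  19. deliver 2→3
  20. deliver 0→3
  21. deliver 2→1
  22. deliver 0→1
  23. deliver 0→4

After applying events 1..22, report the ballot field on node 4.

1. timeout(2):  <2:cand b7 ->
2. deliver 2→4:  <4:foll b7 ->
3. deliver 4→2:  nop
4. deliver 2→3:  <3:foll b7 ->
5. deliver 3→2:  <2:lead b7 ->
6. deliver 2→0:  <0:foll b7 ->
7. deliver 0→2:  nop
8. deliver 2→1:  <1:foll b7 ->
9. deliver 1→2:  nop
10. timeout(1):  <1:cand b11 ->
11. deliver 1→4:  <4:foll b11 ->
12. deliver 4→1:  nop
13. deliver 1→0:  <0:foll b11 ->
14. deliver 0→1:  <1:lead b11 ->
15. deliver 1→2:  <2:foll b11 ->
16. deliver 2→1:  nop
17. deliver 3→4:  nop
18. deliver 3→2:  nop
19. deliver 2→3:  nop
20. deliver 0→3:  nop
21. deliver 2→1:  nop
22. deliver 0→1:  nop

11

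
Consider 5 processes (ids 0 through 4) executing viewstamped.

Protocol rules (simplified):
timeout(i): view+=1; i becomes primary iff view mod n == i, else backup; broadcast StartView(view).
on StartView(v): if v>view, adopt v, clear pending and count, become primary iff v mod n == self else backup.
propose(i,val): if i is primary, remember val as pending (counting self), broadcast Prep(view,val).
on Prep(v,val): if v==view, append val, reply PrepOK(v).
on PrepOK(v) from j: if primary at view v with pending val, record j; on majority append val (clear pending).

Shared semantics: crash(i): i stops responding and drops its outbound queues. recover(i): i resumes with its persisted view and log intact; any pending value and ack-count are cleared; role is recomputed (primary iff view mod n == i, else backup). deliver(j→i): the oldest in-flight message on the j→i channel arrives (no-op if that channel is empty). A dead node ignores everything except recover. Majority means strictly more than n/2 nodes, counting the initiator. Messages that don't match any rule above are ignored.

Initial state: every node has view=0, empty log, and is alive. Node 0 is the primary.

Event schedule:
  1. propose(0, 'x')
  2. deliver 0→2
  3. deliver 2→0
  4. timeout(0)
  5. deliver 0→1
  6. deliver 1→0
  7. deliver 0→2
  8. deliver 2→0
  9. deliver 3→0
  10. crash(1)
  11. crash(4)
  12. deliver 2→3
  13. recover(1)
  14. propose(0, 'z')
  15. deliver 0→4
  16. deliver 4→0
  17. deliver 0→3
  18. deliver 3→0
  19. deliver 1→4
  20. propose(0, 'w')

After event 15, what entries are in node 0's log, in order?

empty

e1 propose(0,'x'): ·
e2 deliver 0→2: 2[back,v=0,x]
e3 deliver 2→0: ·
e4 timeout(0): 0[back,v=1,-]
e5 deliver 0→1: 1[back,v=0,x]
e6 deliver 1→0: ·
e7 deliver 0→2: 2[back,v=1,x]
e8 deliver 2→0: ·
e9 deliver 3→0: ·
e10 crash(1): 1[✗back,v=0,x]
e11 crash(4): 4[✗back,v=0,-]
e12 deliver 2→3: ·
e13 recover(1): 1[back,v=0,x]
e14 propose(0,'z'): ·
e15 deliver 0→4: ·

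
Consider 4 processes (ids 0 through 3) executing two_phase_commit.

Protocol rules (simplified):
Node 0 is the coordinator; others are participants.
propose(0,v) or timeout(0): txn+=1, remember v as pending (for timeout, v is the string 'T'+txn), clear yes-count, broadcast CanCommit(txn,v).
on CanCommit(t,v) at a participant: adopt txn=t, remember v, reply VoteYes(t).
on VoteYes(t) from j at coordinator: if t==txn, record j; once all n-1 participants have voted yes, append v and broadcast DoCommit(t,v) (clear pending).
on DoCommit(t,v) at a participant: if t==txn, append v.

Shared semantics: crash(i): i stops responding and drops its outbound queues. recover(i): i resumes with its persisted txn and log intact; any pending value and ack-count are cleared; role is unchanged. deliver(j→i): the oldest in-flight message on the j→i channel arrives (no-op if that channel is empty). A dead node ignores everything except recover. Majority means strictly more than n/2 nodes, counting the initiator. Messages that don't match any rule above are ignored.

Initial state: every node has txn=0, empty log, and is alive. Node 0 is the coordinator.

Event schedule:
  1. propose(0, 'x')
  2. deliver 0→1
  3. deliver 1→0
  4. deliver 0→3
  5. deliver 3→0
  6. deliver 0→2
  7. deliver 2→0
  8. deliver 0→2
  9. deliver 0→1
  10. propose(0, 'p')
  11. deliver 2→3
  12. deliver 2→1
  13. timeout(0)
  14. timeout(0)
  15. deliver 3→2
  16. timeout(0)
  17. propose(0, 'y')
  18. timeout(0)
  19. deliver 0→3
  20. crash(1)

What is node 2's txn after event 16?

after 1 — propose(0,'x'): n0:coor/t1/[-]
after 2 — deliver 0→1: n1:part/t1/[-]
after 3 — deliver 1→0: ·
after 4 — deliver 0→3: n3:part/t1/[-]
after 5 — deliver 3→0: ·
after 6 — deliver 0→2: n2:part/t1/[-]
after 7 — deliver 2→0: n0:coor/t1/[x]
after 8 — deliver 0→2: n2:part/t1/[x]
after 9 — deliver 0→1: n1:part/t1/[x]
after 10 — propose(0,'p'): n0:coor/t2/[x]
after 11 — deliver 2→3: ·
after 12 — deliver 2→1: ·
after 13 — timeout(0): n0:coor/t3/[x]
after 14 — timeout(0): n0:coor/t4/[x]
after 15 — deliver 3→2: ·
after 16 — timeout(0): n0:coor/t5/[x]

1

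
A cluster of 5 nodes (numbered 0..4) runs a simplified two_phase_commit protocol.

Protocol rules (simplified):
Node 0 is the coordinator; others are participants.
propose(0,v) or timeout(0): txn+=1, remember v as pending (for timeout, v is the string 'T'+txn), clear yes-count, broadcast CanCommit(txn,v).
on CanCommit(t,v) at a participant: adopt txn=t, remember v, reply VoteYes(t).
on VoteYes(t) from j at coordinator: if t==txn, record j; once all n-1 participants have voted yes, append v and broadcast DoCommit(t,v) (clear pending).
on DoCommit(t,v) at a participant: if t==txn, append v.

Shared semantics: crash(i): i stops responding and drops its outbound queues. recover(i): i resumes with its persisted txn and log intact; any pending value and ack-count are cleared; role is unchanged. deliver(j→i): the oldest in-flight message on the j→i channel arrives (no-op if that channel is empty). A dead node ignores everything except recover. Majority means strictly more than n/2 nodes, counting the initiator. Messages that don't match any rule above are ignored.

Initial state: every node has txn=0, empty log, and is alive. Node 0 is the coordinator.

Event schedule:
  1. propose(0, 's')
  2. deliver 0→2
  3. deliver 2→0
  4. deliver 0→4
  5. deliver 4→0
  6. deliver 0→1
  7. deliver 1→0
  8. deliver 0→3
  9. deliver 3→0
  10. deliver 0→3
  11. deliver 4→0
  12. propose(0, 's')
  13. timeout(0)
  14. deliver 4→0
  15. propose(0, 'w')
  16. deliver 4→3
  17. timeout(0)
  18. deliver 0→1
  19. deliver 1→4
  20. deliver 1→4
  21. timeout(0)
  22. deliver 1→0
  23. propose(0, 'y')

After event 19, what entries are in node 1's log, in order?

s

step 1 propose(0,'s'): 0={coor,t=1,log=-}
step 2 deliver 0→2: 2={part,t=1,log=-}
step 3 deliver 2→0: —
step 4 deliver 0→4: 4={part,t=1,log=-}
step 5 deliver 4→0: —
step 6 deliver 0→1: 1={part,t=1,log=-}
step 7 deliver 1→0: —
step 8 deliver 0→3: 3={part,t=1,log=-}
step 9 deliver 3→0: 0={coor,t=1,log=s}
step 10 deliver 0→3: 3={part,t=1,log=s}
step 11 deliver 4→0: —
step 12 propose(0,'s'): 0={coor,t=2,log=s}
step 13 timeout(0): 0={coor,t=3,log=s}
step 14 deliver 4→0: —
step 15 propose(0,'w'): 0={coor,t=4,log=s}
step 16 deliver 4→3: —
step 17 timeout(0): 0={coor,t=5,log=s}
step 18 deliver 0→1: 1={part,t=1,log=s}
step 19 deliver 1→4: —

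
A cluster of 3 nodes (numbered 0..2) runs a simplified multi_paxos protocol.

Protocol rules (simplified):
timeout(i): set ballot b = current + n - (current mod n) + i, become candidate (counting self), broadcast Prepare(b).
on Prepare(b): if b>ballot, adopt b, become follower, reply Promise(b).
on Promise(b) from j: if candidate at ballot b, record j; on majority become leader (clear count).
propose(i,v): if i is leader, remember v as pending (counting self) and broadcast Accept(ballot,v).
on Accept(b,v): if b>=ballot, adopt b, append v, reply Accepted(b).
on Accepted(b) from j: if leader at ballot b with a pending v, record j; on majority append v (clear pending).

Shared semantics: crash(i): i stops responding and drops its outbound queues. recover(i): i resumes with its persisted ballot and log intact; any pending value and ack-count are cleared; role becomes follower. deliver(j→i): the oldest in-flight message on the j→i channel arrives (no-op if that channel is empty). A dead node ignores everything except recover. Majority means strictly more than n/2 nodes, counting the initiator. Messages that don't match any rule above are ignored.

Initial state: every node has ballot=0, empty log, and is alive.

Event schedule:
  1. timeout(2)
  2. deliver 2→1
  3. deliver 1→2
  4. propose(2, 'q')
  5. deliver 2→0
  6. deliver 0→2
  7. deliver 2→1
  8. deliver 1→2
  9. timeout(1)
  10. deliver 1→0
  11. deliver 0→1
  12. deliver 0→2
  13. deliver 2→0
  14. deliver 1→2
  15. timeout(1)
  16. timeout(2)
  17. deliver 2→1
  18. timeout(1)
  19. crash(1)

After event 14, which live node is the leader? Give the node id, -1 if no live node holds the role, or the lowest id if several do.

1

[1] timeout(2) → N2(cand b5 [-])
[2] deliver 2→1 → N1(foll b5 [-])
[3] deliver 1→2 → N2(lead b5 [-])
[4] propose(2,'q') → ∅
[5] deliver 2→0 → N0(foll b5 [-])
[6] deliver 0→2 → ∅
[7] deliver 2→1 → N1(foll b5 [q])
[8] deliver 1→2 → N2(lead b5 [q])
[9] timeout(1) → N1(cand b7 [q])
[10] deliver 1→0 → N0(foll b7 [-])
[11] deliver 0→1 → N1(lead b7 [q])
[12] deliver 0→2 → ∅
[13] deliver 2→0 → ∅
[14] deliver 1→2 → N2(foll b7 [q])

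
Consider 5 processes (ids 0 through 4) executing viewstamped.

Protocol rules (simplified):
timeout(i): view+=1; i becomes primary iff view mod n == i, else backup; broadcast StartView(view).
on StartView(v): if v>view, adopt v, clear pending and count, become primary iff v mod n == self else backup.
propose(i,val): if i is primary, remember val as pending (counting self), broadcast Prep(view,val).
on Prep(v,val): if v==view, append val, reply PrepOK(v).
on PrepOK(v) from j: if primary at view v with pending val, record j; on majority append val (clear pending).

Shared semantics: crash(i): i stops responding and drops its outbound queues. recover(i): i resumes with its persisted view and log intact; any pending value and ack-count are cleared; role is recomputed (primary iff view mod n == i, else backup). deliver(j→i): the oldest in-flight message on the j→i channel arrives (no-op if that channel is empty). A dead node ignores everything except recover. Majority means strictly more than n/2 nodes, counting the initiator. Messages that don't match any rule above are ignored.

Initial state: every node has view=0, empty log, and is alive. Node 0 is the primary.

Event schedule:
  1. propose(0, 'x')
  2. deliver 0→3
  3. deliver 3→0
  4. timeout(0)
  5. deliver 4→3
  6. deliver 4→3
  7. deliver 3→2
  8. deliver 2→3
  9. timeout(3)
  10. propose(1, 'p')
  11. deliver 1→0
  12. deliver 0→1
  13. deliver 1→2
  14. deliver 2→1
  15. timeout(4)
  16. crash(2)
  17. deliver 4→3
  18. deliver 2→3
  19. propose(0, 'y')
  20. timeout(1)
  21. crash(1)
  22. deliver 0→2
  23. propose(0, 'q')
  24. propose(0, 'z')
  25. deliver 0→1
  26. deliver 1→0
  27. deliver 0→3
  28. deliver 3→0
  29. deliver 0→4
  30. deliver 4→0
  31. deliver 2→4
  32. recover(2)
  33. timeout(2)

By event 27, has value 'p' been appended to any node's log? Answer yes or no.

e1 propose(0,'x'): ·
e2 deliver 0→3: 3[back,v=0,x]
e3 deliver 3→0: ·
e4 timeout(0): 0[back,v=1,-]
e5 deliver 4→3: ·
e6 deliver 4→3: ·
e7 deliver 3→2: ·
e8 deliver 2→3: ·
e9 timeout(3): 3[back,v=1,x]
e10 propose(1,'p'): ·
e11 deliver 1→0: ·
e12 deliver 0→1: 1[back,v=0,x]
e13 deliver 1→2: ·
e14 deliver 2→1: ·
e15 timeout(4): 4[back,v=1,-]
e16 crash(2): 2[✗back,v=0,-]
e17 deliver 4→3: ·
e18 deliver 2→3: ·
e19 propose(0,'y'): ·
e20 timeout(1): 1[prim,v=1,x]
e21 crash(1): 1[✗prim,v=1,x]
e22 deliver 0→2: ·
e23 propose(0,'q'): ·
e24 propose(0,'z'): ·
e25 deliver 0→1: ·
e26 deliver 1→0: ·
e27 deliver 0→3: ·

no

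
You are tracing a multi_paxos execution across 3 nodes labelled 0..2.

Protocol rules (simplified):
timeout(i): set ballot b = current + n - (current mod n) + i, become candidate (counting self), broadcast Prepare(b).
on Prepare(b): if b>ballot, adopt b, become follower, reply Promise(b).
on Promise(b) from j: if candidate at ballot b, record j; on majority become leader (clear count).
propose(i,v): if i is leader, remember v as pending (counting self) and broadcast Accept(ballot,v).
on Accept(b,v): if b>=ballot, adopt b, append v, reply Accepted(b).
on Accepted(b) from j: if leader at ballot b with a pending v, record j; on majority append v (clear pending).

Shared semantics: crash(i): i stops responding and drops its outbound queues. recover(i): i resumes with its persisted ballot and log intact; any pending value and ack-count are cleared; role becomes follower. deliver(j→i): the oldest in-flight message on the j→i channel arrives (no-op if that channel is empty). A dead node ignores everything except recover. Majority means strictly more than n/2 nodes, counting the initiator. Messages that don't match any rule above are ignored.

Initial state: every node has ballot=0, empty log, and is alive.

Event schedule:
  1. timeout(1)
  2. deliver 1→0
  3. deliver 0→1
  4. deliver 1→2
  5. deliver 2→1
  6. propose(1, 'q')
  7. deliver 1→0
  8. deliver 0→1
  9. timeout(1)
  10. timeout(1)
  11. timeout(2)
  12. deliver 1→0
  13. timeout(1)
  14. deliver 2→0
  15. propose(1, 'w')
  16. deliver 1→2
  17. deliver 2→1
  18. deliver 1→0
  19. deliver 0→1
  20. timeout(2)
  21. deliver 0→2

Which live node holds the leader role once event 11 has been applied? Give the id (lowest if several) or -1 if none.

-1

step 1 timeout(1): 1={cand,b=4,log=-}
step 2 deliver 1→0: 0={foll,b=4,log=-}
step 3 deliver 0→1: 1={lead,b=4,log=-}
step 4 deliver 1→2: 2={foll,b=4,log=-}
step 5 deliver 2→1: —
step 6 propose(1,'q'): —
step 7 deliver 1→0: 0={foll,b=4,log=q}
step 8 deliver 0→1: 1={lead,b=4,log=q}
step 9 timeout(1): 1={cand,b=7,log=q}
step 10 timeout(1): 1={cand,b=10,log=q}
step 11 timeout(2): 2={cand,b=8,log=-}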